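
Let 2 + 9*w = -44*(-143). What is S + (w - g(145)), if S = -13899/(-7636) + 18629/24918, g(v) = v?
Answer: 158818734869/285410772 ≈ 556.46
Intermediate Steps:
w = 6290/9 (w = -2/9 + (-44*(-143))/9 = -2/9 + (⅑)*6292 = -2/9 + 6292/9 = 6290/9 ≈ 698.89)
S = 244293163/95136924 (S = -13899*(-1/7636) + 18629*(1/24918) = 13899/7636 + 18629/24918 = 244293163/95136924 ≈ 2.5678)
S + (w - g(145)) = 244293163/95136924 + (6290/9 - 1*145) = 244293163/95136924 + (6290/9 - 145) = 244293163/95136924 + 4985/9 = 158818734869/285410772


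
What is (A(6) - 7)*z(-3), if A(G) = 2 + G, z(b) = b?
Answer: -3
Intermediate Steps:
(A(6) - 7)*z(-3) = ((2 + 6) - 7)*(-3) = (8 - 7)*(-3) = 1*(-3) = -3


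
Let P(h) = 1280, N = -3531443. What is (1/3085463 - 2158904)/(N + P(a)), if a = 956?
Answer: 2220406137517/3630729106823 ≈ 0.61156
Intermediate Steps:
(1/3085463 - 2158904)/(N + P(a)) = (1/3085463 - 2158904)/(-3531443 + 1280) = (1/3085463 - 2158904)/(-3530163) = -6661218412551/3085463*(-1/3530163) = 2220406137517/3630729106823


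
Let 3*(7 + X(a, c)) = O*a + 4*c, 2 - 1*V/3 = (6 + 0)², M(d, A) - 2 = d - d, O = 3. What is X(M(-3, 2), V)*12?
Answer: -1692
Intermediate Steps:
M(d, A) = 2 (M(d, A) = 2 + (d - d) = 2 + 0 = 2)
V = -102 (V = 6 - 3*(6 + 0)² = 6 - 3*6² = 6 - 3*36 = 6 - 108 = -102)
X(a, c) = -7 + a + 4*c/3 (X(a, c) = -7 + (3*a + 4*c)/3 = -7 + (a + 4*c/3) = -7 + a + 4*c/3)
X(M(-3, 2), V)*12 = (-7 + 2 + (4/3)*(-102))*12 = (-7 + 2 - 136)*12 = -141*12 = -1692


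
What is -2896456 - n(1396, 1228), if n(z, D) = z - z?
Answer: -2896456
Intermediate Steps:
n(z, D) = 0
-2896456 - n(1396, 1228) = -2896456 - 1*0 = -2896456 + 0 = -2896456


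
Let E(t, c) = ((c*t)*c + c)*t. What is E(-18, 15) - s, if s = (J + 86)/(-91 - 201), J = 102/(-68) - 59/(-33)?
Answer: 1399731055/19272 ≈ 72630.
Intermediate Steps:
J = 19/66 (J = 102*(-1/68) - 59*(-1/33) = -3/2 + 59/33 = 19/66 ≈ 0.28788)
E(t, c) = t*(c + t*c²) (E(t, c) = (t*c² + c)*t = (c + t*c²)*t = t*(c + t*c²))
s = -5695/19272 (s = (19/66 + 86)/(-91 - 201) = (5695/66)/(-292) = (5695/66)*(-1/292) = -5695/19272 ≈ -0.29551)
E(-18, 15) - s = 15*(-18)*(1 + 15*(-18)) - 1*(-5695/19272) = 15*(-18)*(1 - 270) + 5695/19272 = 15*(-18)*(-269) + 5695/19272 = 72630 + 5695/19272 = 1399731055/19272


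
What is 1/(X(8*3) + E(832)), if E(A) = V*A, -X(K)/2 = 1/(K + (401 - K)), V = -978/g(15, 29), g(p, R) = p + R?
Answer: -4411/81573046 ≈ -5.4074e-5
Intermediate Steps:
g(p, R) = R + p
V = -489/22 (V = -978/(29 + 15) = -978/44 = -978*1/44 = -489/22 ≈ -22.227)
X(K) = -2/401 (X(K) = -2/(K + (401 - K)) = -2/401)
E(A) = -489*A/22
1/(X(8*3) + E(832)) = 1/(-2/401 - 489/22*832) = 1/(-2/401 - 203424/11) = 1/(-81573046/4411) = -4411/81573046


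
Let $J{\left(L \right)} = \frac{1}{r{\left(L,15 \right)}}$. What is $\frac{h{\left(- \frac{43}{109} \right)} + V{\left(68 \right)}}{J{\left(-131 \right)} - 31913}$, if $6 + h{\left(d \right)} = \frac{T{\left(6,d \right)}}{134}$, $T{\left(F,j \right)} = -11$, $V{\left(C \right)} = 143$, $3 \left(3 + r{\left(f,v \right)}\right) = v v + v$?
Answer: $- \frac{1412719}{329278200} \approx -0.0042903$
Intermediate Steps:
$r{\left(f,v \right)} = -3 + \frac{v}{3} + \frac{v^{2}}{3}$ ($r{\left(f,v \right)} = -3 + \frac{v v + v}{3} = -3 + \frac{v^{2} + v}{3} = -3 + \frac{v + v^{2}}{3} = -3 + \left(\frac{v}{3} + \frac{v^{2}}{3}\right) = -3 + \frac{v}{3} + \frac{v^{2}}{3}$)
$h{\left(d \right)} = - \frac{815}{134}$ ($h{\left(d \right)} = -6 - \frac{11}{134} = - \frac{815}{134}$)
$J{\left(L \right)} = \frac{1}{77}$ ($J{\left(L \right)} = \frac{1}{-3 + \frac{1}{3} \cdot 15 + \frac{15^{2}}{3}} = \frac{1}{-3 + 5 + \frac{1}{3} \cdot 225} = \frac{1}{-3 + 5 + 75} = \frac{1}{77}$)
$\frac{h{\left(- \frac{43}{109} \right)} + V{\left(68 \right)}}{J{\left(-131 \right)} - 31913} = \frac{- \frac{815}{134} + 143}{\frac{1}{77} - 31913} = \frac{18347}{134 \left(- \frac{2457300}{77}\right)} = \frac{18347}{134} \left(- \frac{77}{2457300}\right) = - \frac{1412719}{329278200}$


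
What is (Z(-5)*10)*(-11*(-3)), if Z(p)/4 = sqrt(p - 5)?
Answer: 1320*I*sqrt(10) ≈ 4174.2*I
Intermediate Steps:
Z(p) = 4*sqrt(-5 + p) (Z(p) = 4*sqrt(p - 5) = 4*sqrt(-5 + p))
(Z(-5)*10)*(-11*(-3)) = ((4*sqrt(-5 - 5))*10)*(-11*(-3)) = ((4*sqrt(-10))*10)*33 = ((4*(I*sqrt(10)))*10)*33 = ((4*I*sqrt(10))*10)*33 = (40*I*sqrt(10))*33 = 1320*I*sqrt(10)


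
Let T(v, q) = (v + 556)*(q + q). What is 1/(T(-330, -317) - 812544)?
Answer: -1/955828 ≈ -1.0462e-6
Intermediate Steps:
T(v, q) = 2*q*(556 + v) (T(v, q) = (556 + v)*(2*q) = 2*q*(556 + v))
1/(T(-330, -317) - 812544) = 1/(2*(-317)*(556 - 330) - 812544) = 1/(2*(-317)*226 - 812544) = 1/(-143284 - 812544) = 1/(-955828) = -1/955828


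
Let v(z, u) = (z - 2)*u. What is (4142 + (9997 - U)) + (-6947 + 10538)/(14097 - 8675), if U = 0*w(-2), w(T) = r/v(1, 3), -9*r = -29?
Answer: 76665249/5422 ≈ 14140.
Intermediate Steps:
r = 29/9 (r = -⅑*(-29) = 29/9 ≈ 3.2222)
v(z, u) = u*(-2 + z) (v(z, u) = (-2 + z)*u = u*(-2 + z))
w(T) = -29/27 (w(T) = 29/(9*((3*(-2 + 1)))) = 29/(9*((3*(-1)))) = (29/9)/(-3) = (29/9)*(-⅓) = -29/27)
U = 0 (U = 0*(-29/27) = 0)
(4142 + (9997 - U)) + (-6947 + 10538)/(14097 - 8675) = (4142 + (9997 - 1*0)) + (-6947 + 10538)/(14097 - 8675) = (4142 + (9997 + 0)) + 3591/5422 = (4142 + 9997) + 3591*(1/5422) = 14139 + 3591/5422 = 76665249/5422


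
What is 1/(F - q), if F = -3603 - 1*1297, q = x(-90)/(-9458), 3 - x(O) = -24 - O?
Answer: -9458/46344263 ≈ -0.00020408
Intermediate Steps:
x(O) = 27 + O (x(O) = 3 - (-24 - O) = 3 + (24 + O) = 27 + O)
q = 63/9458 (q = (27 - 90)/(-9458) = -63*(-1/9458) = 63/9458 ≈ 0.0066610)
F = -4900 (F = -3603 - 1297 = -4900)
1/(F - q) = 1/(-4900 - 1*63/9458) = 1/(-4900 - 63/9458) = 1/(-46344263/9458) = -9458/46344263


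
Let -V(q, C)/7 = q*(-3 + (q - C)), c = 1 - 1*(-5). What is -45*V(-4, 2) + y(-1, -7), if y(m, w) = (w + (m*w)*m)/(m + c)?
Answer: 56686/5 ≈ 11337.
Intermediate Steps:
c = 6 (c = 1 + 5 = 6)
y(m, w) = (w + w*m²)/(6 + m) (y(m, w) = (w + (m*w)*m)/(m + 6) = (w + w*m²)/(6 + m))
V(q, C) = -7*q*(-3 + q - C) (V(q, C) = -7*q*(-3 + (q - C)) = -7*q*(-3 + q - C))
-45*V(-4, 2) + y(-1, -7) = -315*(-4)*(3 + 2 - 1*(-4)) - 7*(1 + (-1)²)/(6 - 1) = -315*(-4)*(3 + 2 + 4) - 7*(1 + 1)/5 = -315*(-4)*9 - 7*⅕*2 = -45*(-252) - 14/5 = 11340 - 14/5 = 56686/5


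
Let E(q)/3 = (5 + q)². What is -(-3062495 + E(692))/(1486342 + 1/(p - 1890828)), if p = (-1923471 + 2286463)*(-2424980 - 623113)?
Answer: 1775903838057845712/1644541204775482727 ≈ 1.0799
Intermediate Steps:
p = -1106433374256 (p = 362992*(-3048093) = -1106433374256)
E(q) = 3*(5 + q)²
-(-3062495 + E(692))/(1486342 + 1/(p - 1890828)) = -(-3062495 + 3*(5 + 692)²)/(1486342 + 1/(-1106433374256 - 1890828)) = -(-3062495 + 3*697²)/(1486342 + 1/(-1106435265084)) = -(-3062495 + 3*485809)/(1486342 - 1/1106435265084) = -(-3062495 + 1457427)/1644541204775482727/1106435265084 = -(-1605068)*1106435265084/1644541204775482727 = -1*(-1775903838057845712/1644541204775482727) = 1775903838057845712/1644541204775482727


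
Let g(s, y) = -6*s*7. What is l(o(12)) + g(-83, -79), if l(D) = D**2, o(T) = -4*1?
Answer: 3502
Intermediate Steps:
o(T) = -4
g(s, y) = -42*s
l(o(12)) + g(-83, -79) = (-4)**2 - 42*(-83) = 16 + 3486 = 3502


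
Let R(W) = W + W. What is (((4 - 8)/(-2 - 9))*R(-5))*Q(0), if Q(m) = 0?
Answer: 0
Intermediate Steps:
R(W) = 2*W
(((4 - 8)/(-2 - 9))*R(-5))*Q(0) = (((4 - 8)/(-2 - 9))*(2*(-5)))*0 = (-4/(-11)*(-10))*0 = (-4*(-1/11)*(-10))*0 = ((4/11)*(-10))*0 = -40/11*0 = 0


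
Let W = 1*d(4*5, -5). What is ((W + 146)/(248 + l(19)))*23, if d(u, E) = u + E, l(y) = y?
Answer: 3703/267 ≈ 13.869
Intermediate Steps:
d(u, E) = E + u
W = 15 (W = 1*(-5 + 4*5) = 1*(-5 + 20) = 1*15 = 15)
((W + 146)/(248 + l(19)))*23 = ((15 + 146)/(248 + 19))*23 = (161/267)*23 = 3703/267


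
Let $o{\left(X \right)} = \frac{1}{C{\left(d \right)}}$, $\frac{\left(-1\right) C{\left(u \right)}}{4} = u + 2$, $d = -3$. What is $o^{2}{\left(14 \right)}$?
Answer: $\frac{1}{16} \approx 0.0625$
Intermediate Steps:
$C{\left(u \right)} = -8 - 4 u$ ($C{\left(u \right)} = - 4 \left(u + 2\right) = - 4 \left(2 + u\right) = -8 - 4 u$)
$o{\left(X \right)} = \frac{1}{4}$ ($o{\left(X \right)} = \frac{1}{-8 - -12} = \frac{1}{-8 + 12} = \frac{1}{4}$)
$o^{2}{\left(14 \right)} = \left(\frac{1}{4}\right)^{2} = \frac{1}{16}$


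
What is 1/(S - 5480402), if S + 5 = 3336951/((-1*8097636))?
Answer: -2699212/14792781451601 ≈ -1.8247e-7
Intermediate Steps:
S = -14608377/2699212 (S = -5 + 3336951/((-1*8097636)) = -5 + 3336951/(-8097636) = -5 + 3336951*(-1/8097636) = -5 - 1112317/2699212 = -14608377/2699212 ≈ -5.4121)
1/(S - 5480402) = 1/(-14608377/2699212 - 5480402) = 1/(-14792781451601/2699212) = -2699212/14792781451601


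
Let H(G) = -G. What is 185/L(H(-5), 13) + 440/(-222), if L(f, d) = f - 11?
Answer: -7285/222 ≈ -32.815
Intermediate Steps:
L(f, d) = -11 + f
185/L(H(-5), 13) + 440/(-222) = 185/(-11 - 1*(-5)) + 440/(-222) = 185/(-11 + 5) + 440*(-1/222) = 185/(-6) - 220/111 = 185*(-⅙) - 220/111 = -185/6 - 220/111 = -7285/222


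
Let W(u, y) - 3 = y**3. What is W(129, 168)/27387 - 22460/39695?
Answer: 735702311/4263243 ≈ 172.57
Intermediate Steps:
W(u, y) = 3 + y**3
W(129, 168)/27387 - 22460/39695 = (3 + 168**3)/27387 - 22460/39695 = (3 + 4741632)*(1/27387) - 22460*1/39695 = 4741635*(1/27387) - 4492/7939 = 1580545/9129 - 4492/7939 = 735702311/4263243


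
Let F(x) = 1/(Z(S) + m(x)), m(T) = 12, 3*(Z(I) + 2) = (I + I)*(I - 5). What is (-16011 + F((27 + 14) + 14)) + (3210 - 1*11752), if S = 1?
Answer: -540163/22 ≈ -24553.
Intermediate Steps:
Z(I) = -2 + 2*I*(-5 + I)/3 (Z(I) = -2 + ((I + I)*(I - 5))/3 = -2 + ((2*I)*(-5 + I))/3 = -2 + (2*I*(-5 + I))/3 = -2 + 2*I*(-5 + I)/3)
F(x) = 3/22 (F(x) = 1/((-2 - 10/3*1 + (⅔)*1²) + 12) = 1/((-2 - 10/3 + (⅔)*1) + 12) = 1/((-2 - 10/3 + ⅔) + 12) = 1/(-14/3 + 12) = 1/(22/3) = 3/22)
(-16011 + F((27 + 14) + 14)) + (3210 - 1*11752) = (-16011 + 3/22) + (3210 - 1*11752) = -352239/22 + (3210 - 11752) = -352239/22 - 8542 = -540163/22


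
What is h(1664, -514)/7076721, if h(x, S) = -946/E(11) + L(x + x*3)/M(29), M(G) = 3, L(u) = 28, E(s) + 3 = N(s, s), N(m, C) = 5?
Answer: -1391/21230163 ≈ -6.5520e-5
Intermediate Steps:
E(s) = 2 (E(s) = -3 + 5 = 2)
h(x, S) = -1391/3 (h(x, S) = -946/2 + 28/3 = -946*½ + 28*(⅓) = -473 + 28/3 = -1391/3)
h(1664, -514)/7076721 = -1391/3/7076721 = -1391/3*1/7076721 = -1391/21230163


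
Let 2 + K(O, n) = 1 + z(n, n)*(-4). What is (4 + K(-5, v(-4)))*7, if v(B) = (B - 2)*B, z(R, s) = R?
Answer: -651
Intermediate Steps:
v(B) = B*(-2 + B) (v(B) = (-2 + B)*B = B*(-2 + B))
K(O, n) = -1 - 4*n (K(O, n) = -2 + (1 + n*(-4)) = -2 + (1 - 4*n) = -1 - 4*n)
(4 + K(-5, v(-4)))*7 = (4 + (-1 - (-16)*(-2 - 4)))*7 = (4 + (-1 - (-16)*(-6)))*7 = (4 + (-1 - 4*24))*7 = (4 + (-1 - 96))*7 = (4 - 97)*7 = -93*7 = -651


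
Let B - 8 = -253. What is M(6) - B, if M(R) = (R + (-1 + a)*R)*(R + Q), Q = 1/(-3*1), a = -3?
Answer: 143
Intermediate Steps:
B = -245 (B = 8 - 253 = -245)
Q = -⅓ (Q = 1/(-3) = -⅓ ≈ -0.33333)
M(R) = -3*R*(-⅓ + R) (M(R) = (R + (-1 - 3)*R)*(R - ⅓) = (R - 4*R)*(-⅓ + R) = (-3*R)*(-⅓ + R) = -3*R*(-⅓ + R))
M(6) - B = 6*(1 - 3*6) - 1*(-245) = 6*(1 - 18) + 245 = 6*(-17) + 245 = -102 + 245 = 143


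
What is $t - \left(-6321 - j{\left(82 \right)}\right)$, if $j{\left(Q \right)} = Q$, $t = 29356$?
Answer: $35759$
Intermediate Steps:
$t - \left(-6321 - j{\left(82 \right)}\right) = 29356 - \left(-6321 - 82\right) = 29356 - -6403 = 29356 + 6403 = 35759$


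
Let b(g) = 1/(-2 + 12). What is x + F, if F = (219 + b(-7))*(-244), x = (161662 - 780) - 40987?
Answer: 332173/5 ≈ 66435.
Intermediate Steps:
x = 119895 (x = 160882 - 40987 = 119895)
b(g) = 1/10
F = -267302/5 (F = (219 + 1/10)*(-244) = (2191/10)*(-244) = -267302/5 ≈ -53460.)
x + F = 119895 - 267302/5 = 332173/5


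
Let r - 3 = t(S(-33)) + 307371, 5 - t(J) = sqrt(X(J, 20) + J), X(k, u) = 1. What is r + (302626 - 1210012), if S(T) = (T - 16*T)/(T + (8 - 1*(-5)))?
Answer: -600007 - I*sqrt(95)/2 ≈ -6.0001e+5 - 4.8734*I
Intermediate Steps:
S(T) = -15*T/(13 + T) (S(T) = (-15*T)/(T + (8 + 5)) = (-15*T)/(T + 13) = (-15*T)/(13 + T) = -15*T/(13 + T))
t(J) = 5 - sqrt(1 + J)
r = 307379 - I*sqrt(95)/2 (r = 3 + ((5 - sqrt(1 - 15*(-33)/(13 - 33))) + 307371) = 3 + ((5 - sqrt(1 - 15*(-33)/(-20))) + 307371) = 3 + ((5 - sqrt(1 - 15*(-33)*(-1/20))) + 307371) = 3 + ((5 - sqrt(1 - 99/4)) + 307371) = 3 + ((5 - sqrt(-95/4)) + 307371) = 3 + ((5 - I*sqrt(95)/2) + 307371) = 3 + (307376 - I*sqrt(95)/2) = 307379 - I*sqrt(95)/2 ≈ 3.0738e+5 - 4.8734*I)
r + (302626 - 1210012) = (307379 - I*sqrt(95)/2) + (302626 - 1210012) = (307379 - I*sqrt(95)/2) - 907386 = -600007 - I*sqrt(95)/2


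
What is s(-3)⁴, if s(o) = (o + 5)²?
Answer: 256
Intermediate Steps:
s(o) = (5 + o)²
s(-3)⁴ = ((5 - 3)²)⁴ = (2²)⁴ = 4⁴ = 256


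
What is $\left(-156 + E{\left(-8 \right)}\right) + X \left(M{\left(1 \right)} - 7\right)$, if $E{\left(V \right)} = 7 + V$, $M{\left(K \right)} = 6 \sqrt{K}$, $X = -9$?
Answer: $-148$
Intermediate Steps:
$\left(-156 + E{\left(-8 \right)}\right) + X \left(M{\left(1 \right)} - 7\right) = \left(-156 + \left(7 - 8\right)\right) - 9 \left(6 \sqrt{1} - 7\right) = \left(-156 - 1\right) - 9 \left(6 \cdot 1 - 7\right) = -157 - 9 \left(6 - 7\right) = -157 - -9 = -157 + 9 = -148$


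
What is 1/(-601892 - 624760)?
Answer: -1/1226652 ≈ -8.1523e-7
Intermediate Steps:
1/(-601892 - 624760) = 1/(-1226652) = -1/1226652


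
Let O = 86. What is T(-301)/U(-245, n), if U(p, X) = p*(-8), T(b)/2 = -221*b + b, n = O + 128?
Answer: 473/7 ≈ 67.571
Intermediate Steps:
n = 214 (n = 86 + 128 = 214)
T(b) = -440*b (T(b) = 2*(-221*b + b) = 2*(-220*b) = -440*b)
U(p, X) = -8*p
T(-301)/U(-245, n) = (-440*(-301))/((-8*(-245))) = 132440/1960 = 132440*(1/1960) = 473/7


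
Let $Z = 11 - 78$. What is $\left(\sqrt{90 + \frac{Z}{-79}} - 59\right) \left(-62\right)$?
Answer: $3658 - \frac{62 \sqrt{566983}}{79} \approx 3067.1$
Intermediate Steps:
$Z = -67$
$\left(\sqrt{90 + \frac{Z}{-79}} - 59\right) \left(-62\right) = \left(\sqrt{90 - \frac{67}{-79}} - 59\right) \left(-62\right) = \left(\sqrt{90 - - \frac{67}{79}} - 59\right) \left(-62\right) = \left(\sqrt{90 + \frac{67}{79}} - 59\right) \left(-62\right) = \left(\sqrt{\frac{7177}{79}} - 59\right) \left(-62\right) = \left(\frac{\sqrt{566983}}{79} - 59\right) \left(-62\right) = \left(-59 + \frac{\sqrt{566983}}{79}\right) \left(-62\right) = 3658 - \frac{62 \sqrt{566983}}{79}$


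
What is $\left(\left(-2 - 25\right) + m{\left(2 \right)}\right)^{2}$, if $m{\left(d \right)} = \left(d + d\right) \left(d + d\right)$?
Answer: $121$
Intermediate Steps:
$m{\left(d \right)} = 4 d^{2}$ ($m{\left(d \right)} = 2 d 2 d = 4 d^{2}$)
$\left(\left(-2 - 25\right) + m{\left(2 \right)}\right)^{2} = \left(\left(-2 - 25\right) + 4 \cdot 2^{2}\right)^{2} = \left(\left(-2 - 25\right) + 4 \cdot 4\right)^{2} = \left(-27 + 16\right)^{2} = \left(-11\right)^{2} = 121$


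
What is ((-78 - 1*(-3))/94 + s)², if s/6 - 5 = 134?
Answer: 6134179041/8836 ≈ 6.9423e+5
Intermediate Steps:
s = 834 (s = 30 + 6*134 = 30 + 804 = 834)
((-78 - 1*(-3))/94 + s)² = ((-78 - 1*(-3))/94 + 834)² = ((-78 + 3)*(1/94) + 834)² = (-75*1/94 + 834)² = (-75/94 + 834)² = (78321/94)² = 6134179041/8836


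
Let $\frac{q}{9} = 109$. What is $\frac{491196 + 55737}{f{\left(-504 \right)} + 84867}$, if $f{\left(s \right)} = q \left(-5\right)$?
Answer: $\frac{182311}{26654} \approx 6.8399$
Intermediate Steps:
$q = 981$ ($q = 9 \cdot 109 = 981$)
$f{\left(s \right)} = -4905$ ($f{\left(s \right)} = 981 \left(-5\right) = -4905$)
$\frac{491196 + 55737}{f{\left(-504 \right)} + 84867} = \frac{491196 + 55737}{-4905 + 84867} = \frac{546933}{79962} = 546933 \cdot \frac{1}{79962} = \frac{182311}{26654}$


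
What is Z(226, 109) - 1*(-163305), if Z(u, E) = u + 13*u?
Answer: 166469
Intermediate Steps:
Z(u, E) = 14*u
Z(226, 109) - 1*(-163305) = 14*226 - 1*(-163305) = 3164 + 163305 = 166469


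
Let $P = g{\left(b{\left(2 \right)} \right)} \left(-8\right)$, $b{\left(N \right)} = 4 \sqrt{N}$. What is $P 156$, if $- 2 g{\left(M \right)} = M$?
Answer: $2496 \sqrt{2} \approx 3529.9$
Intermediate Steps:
$g{\left(M \right)} = - \frac{M}{2}$
$P = 16 \sqrt{2}$ ($P = - \frac{4 \sqrt{2}}{2} \left(-8\right) = - 2 \sqrt{2} \left(-8\right) = 16 \sqrt{2} \approx 22.627$)
$P 156 = 16 \sqrt{2} \cdot 156 = 2496 \sqrt{2}$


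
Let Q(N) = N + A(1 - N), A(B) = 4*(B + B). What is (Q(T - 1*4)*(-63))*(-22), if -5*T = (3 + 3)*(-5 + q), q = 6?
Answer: 307692/5 ≈ 61538.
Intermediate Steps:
T = -6/5 (T = -(3 + 3)*(-5 + 6)/5 = -6/5 ≈ -1.2000)
A(B) = 8*B (A(B) = 4*(2*B) = 8*B)
Q(N) = 8 - 7*N (Q(N) = N + 8*(1 - N) = N + (8 - 8*N) = 8 - 7*N)
(Q(T - 1*4)*(-63))*(-22) = ((8 - 7*(-6/5 - 1*4))*(-63))*(-22) = ((8 - 7*(-6/5 - 4))*(-63))*(-22) = ((8 - 7*(-26/5))*(-63))*(-22) = ((8 + 182/5)*(-63))*(-22) = ((222/5)*(-63))*(-22) = -13986/5*(-22) = 307692/5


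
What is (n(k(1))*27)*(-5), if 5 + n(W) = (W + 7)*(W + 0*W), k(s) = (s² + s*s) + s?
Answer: -3375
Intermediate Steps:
k(s) = s + 2*s² (k(s) = (s² + s²) + s = 2*s² + s = s + 2*s²)
n(W) = -5 + W*(7 + W) (n(W) = -5 + (W + 7)*(W + 0*W) = -5 + (7 + W)*(W + 0) = -5 + (7 + W)*W = -5 + W*(7 + W))
(n(k(1))*27)*(-5) = ((-5 + (1*(1 + 2*1))² + 7*(1*(1 + 2*1)))*27)*(-5) = ((-5 + (1*(1 + 2))² + 7*(1*(1 + 2)))*27)*(-5) = ((-5 + (1*3)² + 7*(1*3))*27)*(-5) = ((-5 + 3² + 7*3)*27)*(-5) = ((-5 + 9 + 21)*27)*(-5) = (25*27)*(-5) = 675*(-5) = -3375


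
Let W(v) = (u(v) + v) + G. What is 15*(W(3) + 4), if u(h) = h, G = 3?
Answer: 195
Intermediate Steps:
W(v) = 3 + 2*v (W(v) = (v + v) + 3 = 2*v + 3 = 3 + 2*v)
15*(W(3) + 4) = 15*((3 + 2*3) + 4) = 15*((3 + 6) + 4) = 15*(9 + 4) = 15*13 = 195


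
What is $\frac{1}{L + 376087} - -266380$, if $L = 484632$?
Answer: $\frac{229278327221}{860719} \approx 2.6638 \cdot 10^{5}$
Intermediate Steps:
$\frac{1}{L + 376087} - -266380 = \frac{1}{484632 + 376087} - -266380 = \frac{1}{860719} + 266380 = \frac{229278327221}{860719}$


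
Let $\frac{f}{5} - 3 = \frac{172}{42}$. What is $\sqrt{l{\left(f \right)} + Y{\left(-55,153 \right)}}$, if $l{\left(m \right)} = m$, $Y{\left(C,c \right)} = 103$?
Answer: $\frac{2 \sqrt{15267}}{21} \approx 11.768$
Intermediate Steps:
$f = \frac{745}{21}$ ($f = 15 + 5 \cdot \frac{172}{42} = 15 + 5 \cdot 172 \cdot \frac{1}{42} = 15 + 5 \cdot \frac{86}{21} = 15 + \frac{430}{21} = \frac{745}{21} \approx 35.476$)
$\sqrt{l{\left(f \right)} + Y{\left(-55,153 \right)}} = \sqrt{\frac{745}{21} + 103} = \sqrt{\frac{2908}{21}} = \frac{2 \sqrt{15267}}{21}$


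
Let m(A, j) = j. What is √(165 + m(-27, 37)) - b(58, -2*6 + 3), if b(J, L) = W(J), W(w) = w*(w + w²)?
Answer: -198476 + √202 ≈ -1.9846e+5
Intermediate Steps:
b(J, L) = J²*(1 + J)
√(165 + m(-27, 37)) - b(58, -2*6 + 3) = √(165 + 37) - 58²*(1 + 58) = √202 - 3364*59 = √202 - 1*198476 = √202 - 198476 = -198476 + √202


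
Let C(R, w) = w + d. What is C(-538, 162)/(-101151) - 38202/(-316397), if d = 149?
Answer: 3765771035/32003872947 ≈ 0.11767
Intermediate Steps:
C(R, w) = 149 + w (C(R, w) = w + 149 = 149 + w)
C(-538, 162)/(-101151) - 38202/(-316397) = (149 + 162)/(-101151) - 38202/(-316397) = 311*(-1/101151) - 38202*(-1/316397) = -311/101151 + 38202/316397 = 3765771035/32003872947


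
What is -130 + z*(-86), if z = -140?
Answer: 11910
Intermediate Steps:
-130 + z*(-86) = -130 - 140*(-86) = -130 + 12040 = 11910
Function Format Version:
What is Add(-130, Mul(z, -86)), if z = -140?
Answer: 11910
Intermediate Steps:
Add(-130, Mul(z, -86)) = Add(-130, Mul(-140, -86)) = Add(-130, 12040) = 11910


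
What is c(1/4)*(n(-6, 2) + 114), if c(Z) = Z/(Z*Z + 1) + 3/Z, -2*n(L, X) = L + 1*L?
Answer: 24960/17 ≈ 1468.2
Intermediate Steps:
n(L, X) = -L (n(L, X) = -(L + 1*L)/2 = -(L + L)/2 = -L)
c(Z) = 3/Z + Z/(1 + Z²) (c(Z) = Z/(Z² + 1) + 3/Z = Z/(1 + Z²) + 3/Z = 3/Z + Z/(1 + Z²))
c(1/4)*(n(-6, 2) + 114) = ((3 + 4*(1/4)²)/(1/4 + (1/4)³))*(-1*(-6) + 114) = ((3 + 4*(¼)²)/(¼ + (¼)³))*(6 + 114) = ((3 + 4*(1/16))/(¼ + 1/64))*120 = ((3 + ¼)/(17/64))*120 = ((64/17)*(13/4))*120 = (208/17)*120 = 24960/17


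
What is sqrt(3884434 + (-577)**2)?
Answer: sqrt(4217363) ≈ 2053.6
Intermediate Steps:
sqrt(3884434 + (-577)**2) = sqrt(3884434 + 332929) = sqrt(4217363)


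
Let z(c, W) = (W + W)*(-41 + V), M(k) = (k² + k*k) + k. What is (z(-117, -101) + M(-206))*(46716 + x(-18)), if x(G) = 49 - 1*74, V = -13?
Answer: 4462445634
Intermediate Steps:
M(k) = k + 2*k² (M(k) = (k² + k²) + k = 2*k² + k = k + 2*k²)
z(c, W) = -108*W (z(c, W) = (W + W)*(-41 - 13) = (2*W)*(-54) = -108*W)
x(G) = -25 (x(G) = 49 - 74 = -25)
(z(-117, -101) + M(-206))*(46716 + x(-18)) = (-108*(-101) - 206*(1 + 2*(-206)))*(46716 - 25) = (10908 - 206*(1 - 412))*46691 = (10908 - 206*(-411))*46691 = (10908 + 84666)*46691 = 95574*46691 = 4462445634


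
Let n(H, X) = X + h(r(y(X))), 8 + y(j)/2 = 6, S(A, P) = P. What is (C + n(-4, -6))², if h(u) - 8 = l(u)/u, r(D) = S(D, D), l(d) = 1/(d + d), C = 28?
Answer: 923521/1024 ≈ 901.88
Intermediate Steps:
y(j) = -4 (y(j) = -16 + 2*6 = -16 + 12 = -4)
l(d) = 1/(2*d)
r(D) = D
h(u) = 8 + 1/(2*u²) (h(u) = 8 + (1/(2*u))/u = 8 + 1/(2*u²))
n(H, X) = 257/32 + X (n(H, X) = X + (8 + (½)/(-4)²) = X + (8 + (½)*(1/16)) = X + (8 + 1/32) = X + 257/32 = 257/32 + X)
(C + n(-4, -6))² = (28 + (257/32 - 6))² = (28 + 65/32)² = (961/32)² = 923521/1024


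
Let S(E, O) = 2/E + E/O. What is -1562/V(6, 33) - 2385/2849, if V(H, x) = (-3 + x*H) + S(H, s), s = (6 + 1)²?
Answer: -32849823/3720794 ≈ -8.8287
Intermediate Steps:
s = 49 (s = 7² = 49)
V(H, x) = -3 + 2/H + H/49 + H*x (V(H, x) = (-3 + x*H) + (2/H + H/49) = (-3 + H*x) + (2/H + H*(1/49)) = (-3 + H*x) + (2/H + H/49) = -3 + 2/H + H/49 + H*x)
-1562/V(6, 33) - 2385/2849 = -1562/(-3 + 2/6 + (1/49)*6 + 6*33) - 2385/2849 = -1562/(-3 + 2*(⅙) + 6/49 + 198) - 2385*1/2849 = -1562/(-3 + ⅓ + 6/49 + 198) - 2385/2849 = -1562/28732/147 - 2385/2849 = -1562*147/28732 - 2385/2849 = -10437/1306 - 2385/2849 = -32849823/3720794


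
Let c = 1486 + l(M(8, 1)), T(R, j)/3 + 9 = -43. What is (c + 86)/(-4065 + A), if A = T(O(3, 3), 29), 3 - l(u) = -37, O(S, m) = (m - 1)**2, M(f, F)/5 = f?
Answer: -1612/4221 ≈ -0.38190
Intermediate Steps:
M(f, F) = 5*f
O(S, m) = (-1 + m)**2
l(u) = 40 (l(u) = 3 - 1*(-37) = 3 + 37 = 40)
T(R, j) = -156 (T(R, j) = -27 + 3*(-43) = -27 - 129 = -156)
A = -156
c = 1526 (c = 1486 + 40 = 1526)
(c + 86)/(-4065 + A) = (1526 + 86)/(-4065 - 156) = 1612/(-4221) = 1612*(-1/4221) = -1612/4221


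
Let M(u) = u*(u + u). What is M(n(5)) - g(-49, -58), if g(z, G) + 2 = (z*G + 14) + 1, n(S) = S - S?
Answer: -2855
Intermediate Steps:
n(S) = 0
M(u) = 2*u² (M(u) = u*(2*u) = 2*u²)
g(z, G) = 13 + G*z (g(z, G) = -2 + ((z*G + 14) + 1) = -2 + ((G*z + 14) + 1) = -2 + ((14 + G*z) + 1) = -2 + (15 + G*z) = 13 + G*z)
M(n(5)) - g(-49, -58) = 2*0² - (13 - 58*(-49)) = 2*0 - (13 + 2842) = 0 - 1*2855 = 0 - 2855 = -2855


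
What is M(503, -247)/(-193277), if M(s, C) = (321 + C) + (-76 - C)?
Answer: -35/27611 ≈ -0.0012676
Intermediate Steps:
M(s, C) = 245
M(503, -247)/(-193277) = 245/(-193277) = 245*(-1/193277) = -35/27611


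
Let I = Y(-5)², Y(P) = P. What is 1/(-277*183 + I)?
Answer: -1/50666 ≈ -1.9737e-5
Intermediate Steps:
I = 25 (I = (-5)² = 25)
1/(-277*183 + I) = 1/(-277*183 + 25) = 1/(-50691 + 25) = 1/(-50666) = -1/50666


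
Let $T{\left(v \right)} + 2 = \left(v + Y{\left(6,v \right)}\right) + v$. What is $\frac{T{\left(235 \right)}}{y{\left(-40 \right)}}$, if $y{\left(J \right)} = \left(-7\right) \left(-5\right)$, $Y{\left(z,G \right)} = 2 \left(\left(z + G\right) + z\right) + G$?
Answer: $\frac{171}{5} \approx 34.2$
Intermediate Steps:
$Y{\left(z,G \right)} = 3 G + 4 z$ ($Y{\left(z,G \right)} = 2 \left(\left(G + z\right) + z\right) + G = 2 \left(G + 2 z\right) + G = \left(2 G + 4 z\right) + G = 3 G + 4 z$)
$T{\left(v \right)} = 22 + 5 v$ ($T{\left(v \right)} = -2 + \left(\left(v + \left(3 v + 4 \cdot 6\right)\right) + v\right) = -2 + \left(\left(v + \left(3 v + 24\right)\right) + v\right) = -2 + \left(\left(v + \left(24 + 3 v\right)\right) + v\right) = -2 + \left(\left(24 + 4 v\right) + v\right) = -2 + \left(24 + 5 v\right) = 22 + 5 v$)
$y{\left(J \right)} = 35$
$\frac{T{\left(235 \right)}}{y{\left(-40 \right)}} = \frac{22 + 5 \cdot 235}{35} = \left(22 + 1175\right) \frac{1}{35} = 1197 \cdot \frac{1}{35} = \frac{171}{5}$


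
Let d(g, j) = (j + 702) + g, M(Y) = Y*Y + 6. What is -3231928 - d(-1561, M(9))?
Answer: -3231156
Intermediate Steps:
M(Y) = 6 + Y² (M(Y) = Y² + 6 = 6 + Y²)
d(g, j) = 702 + g + j (d(g, j) = (702 + j) + g = 702 + g + j)
-3231928 - d(-1561, M(9)) = -3231928 - (702 - 1561 + (6 + 9²)) = -3231928 - (702 - 1561 + (6 + 81)) = -3231928 - (702 - 1561 + 87) = -3231928 - 1*(-772) = -3231928 + 772 = -3231156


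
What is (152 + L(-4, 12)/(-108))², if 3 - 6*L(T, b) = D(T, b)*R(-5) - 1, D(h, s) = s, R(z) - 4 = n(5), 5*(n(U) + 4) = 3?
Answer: 3789879844/164025 ≈ 23106.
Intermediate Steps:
n(U) = -17/5 (n(U) = -4 + (⅕)*3 = -4 + ⅗ = -17/5)
R(z) = ⅗ (R(z) = 4 - 17/5 = ⅗)
L(T, b) = ⅔ - b/10 (L(T, b) = ½ - (b*(⅗) - 1)/6 = ½ - (3*b/5 - 1)/6 = ½ - (-1 + 3*b/5)/6 = ½ + (⅙ - b/10) = ⅔ - b/10)
(152 + L(-4, 12)/(-108))² = (152 + (⅔ - ⅒*12)/(-108))² = (152 + (⅔ - 6/5)*(-1/108))² = (152 - 8/15*(-1/108))² = (152 + 2/405)² = (61562/405)² = 3789879844/164025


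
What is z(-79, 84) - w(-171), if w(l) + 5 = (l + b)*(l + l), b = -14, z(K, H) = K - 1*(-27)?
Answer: -63317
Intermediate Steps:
z(K, H) = 27 + K (z(K, H) = K + 27 = 27 + K)
w(l) = -5 + 2*l*(-14 + l) (w(l) = -5 + (l - 14)*(l + l) = -5 + (-14 + l)*(2*l) = -5 + 2*l*(-14 + l))
z(-79, 84) - w(-171) = (27 - 79) - (-5 - 28*(-171) + 2*(-171)²) = -52 - (-5 + 4788 + 2*29241) = -52 - (-5 + 4788 + 58482) = -52 - 1*63265 = -52 - 63265 = -63317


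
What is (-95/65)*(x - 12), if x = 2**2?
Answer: 152/13 ≈ 11.692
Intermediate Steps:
x = 4
(-95/65)*(x - 12) = (-95/65)*(4 - 12) = -95*1/65*(-8) = -19/13*(-8) = 152/13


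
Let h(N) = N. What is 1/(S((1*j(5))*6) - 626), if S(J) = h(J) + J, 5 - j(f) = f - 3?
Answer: -1/590 ≈ -0.0016949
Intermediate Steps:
j(f) = 8 - f (j(f) = 5 - (f - 3) = 5 - (-3 + f) = 5 + (3 - f) = 8 - f)
S(J) = 2*J (S(J) = J + J = 2*J)
1/(S((1*j(5))*6) - 626) = 1/(2*((1*(8 - 1*5))*6) - 626) = 1/(2*((1*(8 - 5))*6) - 626) = 1/(2*((1*3)*6) - 626) = 1/(2*(3*6) - 626) = 1/(2*18 - 626) = 1/(36 - 626) = 1/(-590) = -1/590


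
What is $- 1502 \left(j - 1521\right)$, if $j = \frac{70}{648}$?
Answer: $\frac{370069519}{162} \approx 2.2844 \cdot 10^{6}$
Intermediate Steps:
$j = \frac{35}{324}$ ($j = 70 \cdot \frac{1}{648} = \frac{35}{324} \approx 0.10802$)
$- 1502 \left(j - 1521\right) = - 1502 \left(\frac{35}{324} - 1521\right) = \left(-1502\right) \left(- \frac{492769}{324}\right) = \frac{370069519}{162}$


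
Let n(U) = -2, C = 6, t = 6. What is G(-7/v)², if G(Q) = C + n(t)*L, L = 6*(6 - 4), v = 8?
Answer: 324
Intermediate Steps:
L = 12 (L = 6*2 = 12)
G(Q) = -18 (G(Q) = 6 - 2*12 = 6 - 24 = -18)
G(-7/v)² = (-18)² = 324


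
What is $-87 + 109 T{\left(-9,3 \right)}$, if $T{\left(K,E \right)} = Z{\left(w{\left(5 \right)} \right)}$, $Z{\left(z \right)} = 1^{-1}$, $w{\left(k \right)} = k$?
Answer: $22$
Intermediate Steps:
$Z{\left(z \right)} = 1$
$T{\left(K,E \right)} = 1$
$-87 + 109 T{\left(-9,3 \right)} = -87 + 109 \cdot 1 = -87 + 109 = 22$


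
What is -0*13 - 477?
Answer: -477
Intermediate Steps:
-0*13 - 477 = -216*0 - 477 = 0 - 477 = -477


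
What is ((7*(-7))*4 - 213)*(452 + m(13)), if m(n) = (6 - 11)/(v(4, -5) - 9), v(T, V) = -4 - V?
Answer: -1480989/8 ≈ -1.8512e+5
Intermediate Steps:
m(n) = 5/8 (m(n) = (6 - 11)/((-4 - 1*(-5)) - 9) = -5/((-4 + 5) - 9) = -5/(1 - 9) = -5/(-8) = -5*(-⅛) = 5/8)
((7*(-7))*4 - 213)*(452 + m(13)) = ((7*(-7))*4 - 213)*(452 + 5/8) = (-49*4 - 213)*(3621/8) = (-196 - 213)*(3621/8) = -409*3621/8 = -1480989/8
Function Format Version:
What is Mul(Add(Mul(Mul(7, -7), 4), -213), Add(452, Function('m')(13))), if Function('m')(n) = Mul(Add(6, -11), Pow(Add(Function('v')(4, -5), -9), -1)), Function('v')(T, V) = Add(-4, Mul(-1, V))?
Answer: Rational(-1480989, 8) ≈ -1.8512e+5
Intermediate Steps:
Function('m')(n) = Rational(5, 8) (Function('m')(n) = Mul(Add(6, -11), Pow(Add(Add(-4, Mul(-1, -5)), -9), -1)) = Mul(-5, Pow(Add(Add(-4, 5), -9), -1)) = Mul(-5, Pow(Add(1, -9), -1)) = Mul(-5, Pow(-8, -1)) = Mul(-5, Rational(-1, 8)) = Rational(5, 8))
Mul(Add(Mul(Mul(7, -7), 4), -213), Add(452, Function('m')(13))) = Mul(Add(Mul(Mul(7, -7), 4), -213), Add(452, Rational(5, 8))) = Mul(Add(Mul(-49, 4), -213), Rational(3621, 8)) = Mul(Add(-196, -213), Rational(3621, 8)) = Mul(-409, Rational(3621, 8)) = Rational(-1480989, 8)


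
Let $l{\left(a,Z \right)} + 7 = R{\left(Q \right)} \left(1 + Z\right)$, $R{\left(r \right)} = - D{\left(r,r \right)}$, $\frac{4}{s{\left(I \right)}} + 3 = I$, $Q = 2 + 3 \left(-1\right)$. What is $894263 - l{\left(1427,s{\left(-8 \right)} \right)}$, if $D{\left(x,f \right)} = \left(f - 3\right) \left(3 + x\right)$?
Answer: $\frac{9836914}{11} \approx 8.9427 \cdot 10^{5}$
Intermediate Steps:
$D{\left(x,f \right)} = \left(-3 + f\right) \left(3 + x\right)$
$Q = -1$ ($Q = 2 - 3 = -1$)
$s{\left(I \right)} = \frac{4}{-3 + I}$
$R{\left(r \right)} = 9 - r^{2}$ ($R{\left(r \right)} = - (-9 - 3 r + 3 r + r r) = - (-9 - 3 r + 3 r + r^{2}) = - (-9 + r^{2}) = 9 - r^{2}$)
$l{\left(a,Z \right)} = 1 + 8 Z$ ($l{\left(a,Z \right)} = -7 + \left(9 - \left(-1\right)^{2}\right) \left(1 + Z\right) = -7 + \left(9 - 1\right) \left(1 + Z\right) = -7 + 8 \left(1 + Z\right) = -7 + \left(8 + 8 Z\right) = 1 + 8 Z$)
$894263 - l{\left(1427,s{\left(-8 \right)} \right)} = 894263 - \left(1 + 8 \frac{4}{-3 - 8}\right) = 894263 - \left(1 + 8 \frac{4}{-11}\right) = 894263 - \left(1 + 8 \cdot 4 \left(- \frac{1}{11}\right)\right) = 894263 - \left(1 + 8 \left(- \frac{4}{11}\right)\right) = 894263 - \left(1 - \frac{32}{11}\right) = 894263 - - \frac{21}{11} = 894263 + \frac{21}{11} = \frac{9836914}{11}$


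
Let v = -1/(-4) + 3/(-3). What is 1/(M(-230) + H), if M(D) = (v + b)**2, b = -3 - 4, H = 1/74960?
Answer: 37480/2251143 ≈ 0.016649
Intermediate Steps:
H = 1/74960 ≈ 1.3340e-5
v = -3/4 (v = -1*(-1/4) + 3*(-1/3) = 1/4 - 1 = -3/4 ≈ -0.75000)
b = -7
M(D) = 961/16 (M(D) = (-3/4 - 7)**2 = (-31/4)**2 = 961/16)
1/(M(-230) + H) = 1/(961/16 + 1/74960) = 1/(2251143/37480) = 37480/2251143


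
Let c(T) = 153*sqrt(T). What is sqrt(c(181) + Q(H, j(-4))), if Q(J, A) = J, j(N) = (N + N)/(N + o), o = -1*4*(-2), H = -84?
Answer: sqrt(-84 + 153*sqrt(181)) ≈ 44.434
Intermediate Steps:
o = 8 (o = -4*(-2) = 8)
j(N) = 2*N/(8 + N) (j(N) = (N + N)/(N + 8) = (2*N)/(8 + N) = 2*N/(8 + N))
sqrt(c(181) + Q(H, j(-4))) = sqrt(153*sqrt(181) - 84) = sqrt(-84 + 153*sqrt(181))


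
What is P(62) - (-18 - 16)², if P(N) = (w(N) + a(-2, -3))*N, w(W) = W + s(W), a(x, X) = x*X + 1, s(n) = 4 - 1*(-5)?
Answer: 3680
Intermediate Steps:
s(n) = 9 (s(n) = 4 + 5 = 9)
a(x, X) = 1 + X*x (a(x, X) = X*x + 1 = 1 + X*x)
w(W) = 9 + W (w(W) = W + 9 = 9 + W)
P(N) = N*(16 + N) (P(N) = ((9 + N) + (1 - 3*(-2)))*N = ((9 + N) + (1 + 6))*N = ((9 + N) + 7)*N = (16 + N)*N = N*(16 + N))
P(62) - (-18 - 16)² = 62*(16 + 62) - (-18 - 16)² = 62*78 - 1*(-34)² = 4836 - 1*1156 = 4836 - 1156 = 3680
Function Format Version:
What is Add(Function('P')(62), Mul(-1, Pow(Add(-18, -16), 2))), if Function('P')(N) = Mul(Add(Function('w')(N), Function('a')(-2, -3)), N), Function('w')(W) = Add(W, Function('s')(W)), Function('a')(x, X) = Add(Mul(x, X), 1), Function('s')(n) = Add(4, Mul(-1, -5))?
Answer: 3680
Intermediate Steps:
Function('s')(n) = 9 (Function('s')(n) = Add(4, 5) = 9)
Function('a')(x, X) = Add(1, Mul(X, x)) (Function('a')(x, X) = Add(Mul(X, x), 1) = Add(1, Mul(X, x)))
Function('w')(W) = Add(9, W) (Function('w')(W) = Add(W, 9) = Add(9, W))
Function('P')(N) = Mul(N, Add(16, N)) (Function('P')(N) = Mul(Add(Add(9, N), Add(1, Mul(-3, -2))), N) = Mul(Add(Add(9, N), Add(1, 6)), N) = Mul(Add(Add(9, N), 7), N) = Mul(Add(16, N), N) = Mul(N, Add(16, N)))
Add(Function('P')(62), Mul(-1, Pow(Add(-18, -16), 2))) = Add(Mul(62, Add(16, 62)), Mul(-1, Pow(Add(-18, -16), 2))) = Add(Mul(62, 78), Mul(-1, Pow(-34, 2))) = Add(4836, Mul(-1, 1156)) = Add(4836, -1156) = 3680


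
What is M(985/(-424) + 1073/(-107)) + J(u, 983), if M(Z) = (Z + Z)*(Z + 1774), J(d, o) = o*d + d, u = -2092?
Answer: -2163272535430231/1029127712 ≈ -2.1020e+6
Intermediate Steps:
J(d, o) = d + d*o (J(d, o) = d*o + d = d + d*o)
M(Z) = 2*Z*(1774 + Z) (M(Z) = (2*Z)*(1774 + Z) = 2*Z*(1774 + Z))
M(985/(-424) + 1073/(-107)) + J(u, 983) = 2*(985/(-424) + 1073/(-107))*(1774 + (985/(-424) + 1073/(-107))) - 2092*(1 + 983) = 2*(985*(-1/424) + 1073*(-1/107))*(1774 + (985*(-1/424) + 1073*(-1/107))) - 2092*984 = 2*(-985/424 - 1073/107)*(1774 + (-985/424 - 1073/107)) - 2058528 = 2*(-560347/45368)*(1774 - 560347/45368) - 2058528 = 2*(-560347/45368)*(79922485/45368) - 2058528 = -44784324702295/1029127712 - 2058528 = -2163272535430231/1029127712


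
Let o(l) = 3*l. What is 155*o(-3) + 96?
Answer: -1299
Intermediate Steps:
155*o(-3) + 96 = 155*(3*(-3)) + 96 = 155*(-9) + 96 = -1395 + 96 = -1299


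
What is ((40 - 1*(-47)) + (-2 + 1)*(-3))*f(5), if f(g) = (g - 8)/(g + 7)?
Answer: -45/2 ≈ -22.500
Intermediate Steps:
f(g) = (-8 + g)/(7 + g)
((40 - 1*(-47)) + (-2 + 1)*(-3))*f(5) = ((40 - 1*(-47)) + (-2 + 1)*(-3))*((-8 + 5)/(7 + 5)) = ((40 + 47) - 1*(-3))*(-3/12) = (87 + 3)*((1/12)*(-3)) = 90*(-¼) = -45/2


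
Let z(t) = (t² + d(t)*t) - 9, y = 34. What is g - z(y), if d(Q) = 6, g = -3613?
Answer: -4964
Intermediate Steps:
z(t) = -9 + t² + 6*t (z(t) = (t² + 6*t) - 9 = -9 + t² + 6*t)
g - z(y) = -3613 - (-9 + 34² + 6*34) = -3613 - (-9 + 1156 + 204) = -3613 - 1*1351 = -3613 - 1351 = -4964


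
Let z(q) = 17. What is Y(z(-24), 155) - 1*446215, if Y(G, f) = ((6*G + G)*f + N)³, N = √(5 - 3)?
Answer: 6275321135580 + 1020654077*√2 ≈ 6.2768e+12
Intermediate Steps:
N = √2 ≈ 1.4142
Y(G, f) = (√2 + 7*G*f)³ (Y(G, f) = ((6*G + G)*f + √2)³ = ((7*G)*f + √2)³ = (7*G*f + √2)³ = (√2 + 7*G*f)³)
Y(z(-24), 155) - 1*446215 = (√2 + 7*17*155)³ - 1*446215 = (√2 + 18445)³ - 446215 = (18445 + √2)³ - 446215 = -446215 + (18445 + √2)³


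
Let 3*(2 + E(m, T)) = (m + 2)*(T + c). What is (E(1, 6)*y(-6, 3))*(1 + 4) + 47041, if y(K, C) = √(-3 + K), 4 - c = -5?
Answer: 47041 + 195*I ≈ 47041.0 + 195.0*I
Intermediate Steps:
c = 9 (c = 4 - 1*(-5) = 4 + 5 = 9)
E(m, T) = -2 + (2 + m)*(9 + T)/3 (E(m, T) = -2 + ((m + 2)*(T + 9))/3 = -2 + ((2 + m)*(9 + T))/3 = -2 + (2 + m)*(9 + T)/3)
(E(1, 6)*y(-6, 3))*(1 + 4) + 47041 = ((4 + 3*1 + (⅔)*6 + (⅓)*6*1)*√(-3 - 6))*(1 + 4) + 47041 = ((4 + 3 + 4 + 2)*√(-9))*5 + 47041 = (13*(3*I))*5 + 47041 = (39*I)*5 + 47041 = 195*I + 47041 = 47041 + 195*I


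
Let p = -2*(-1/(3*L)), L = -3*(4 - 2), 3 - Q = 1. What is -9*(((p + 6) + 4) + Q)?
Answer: -107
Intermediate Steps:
Q = 2 (Q = 3 - 1*1 = 3 - 1 = 2)
L = -6 (L = -3*2 = -6)
p = -⅑ (p = -2/((-6*(-3))) = -2/18 = -2*1/18 = -⅑ ≈ -0.11111)
-9*(((p + 6) + 4) + Q) = -9*(((-⅑ + 6) + 4) + 2) = -9*((53/9 + 4) + 2) = -9*(89/9 + 2) = -9*107/9 = -107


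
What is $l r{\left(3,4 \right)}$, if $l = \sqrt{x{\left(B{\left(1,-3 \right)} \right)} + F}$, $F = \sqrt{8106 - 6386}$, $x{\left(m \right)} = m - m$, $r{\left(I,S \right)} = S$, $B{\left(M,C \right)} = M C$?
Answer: $4 \cdot 2^{\frac{3}{4}} \sqrt[4]{215} \approx 25.76$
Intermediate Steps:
$B{\left(M,C \right)} = C M$
$x{\left(m \right)} = 0$
$F = 2 \sqrt{430}$ ($F = \sqrt{1720} = 2 \sqrt{430} \approx 41.473$)
$l = 2^{\frac{3}{4}} \sqrt[4]{215}$ ($l = \sqrt{0 + 2 \sqrt{430}} = \sqrt{2 \sqrt{430}} = 2^{\frac{3}{4}} \sqrt[4]{215} \approx 6.4399$)
$l r{\left(3,4 \right)} = 2^{\frac{3}{4}} \sqrt[4]{215} \cdot 4 = 4 \cdot 2^{\frac{3}{4}} \sqrt[4]{215}$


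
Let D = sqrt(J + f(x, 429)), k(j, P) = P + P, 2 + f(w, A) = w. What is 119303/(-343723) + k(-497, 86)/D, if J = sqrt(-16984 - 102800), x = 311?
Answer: -119303/343723 + 172/sqrt(309 + 2*I*sqrt(29946)) ≈ 6.9409 - 3.2632*I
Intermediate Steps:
f(w, A) = -2 + w
J = 2*I*sqrt(29946) (J = sqrt(-119784) = 2*I*sqrt(29946) ≈ 346.1*I)
k(j, P) = 2*P
D = sqrt(309 + 2*I*sqrt(29946)) (D = sqrt(2*I*sqrt(29946) + (-2 + 311)) = sqrt(2*I*sqrt(29946) + 309) = sqrt(309 + 2*I*sqrt(29946)) ≈ 19.659 + 8.8025*I)
119303/(-343723) + k(-497, 86)/D = 119303/(-343723) + (2*86)/(sqrt(309 + 2*I*sqrt(29946))) = 119303*(-1/343723) + 172/sqrt(309 + 2*I*sqrt(29946)) = -119303/343723 + 172/sqrt(309 + 2*I*sqrt(29946))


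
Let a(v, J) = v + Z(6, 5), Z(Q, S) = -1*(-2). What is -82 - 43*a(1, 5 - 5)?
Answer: -211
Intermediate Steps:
Z(Q, S) = 2
a(v, J) = 2 + v (a(v, J) = v + 2 = 2 + v)
-82 - 43*a(1, 5 - 5) = -82 - 43*(2 + 1) = -82 - 43*3 = -82 - 129 = -211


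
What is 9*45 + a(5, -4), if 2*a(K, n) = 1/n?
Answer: 3239/8 ≈ 404.88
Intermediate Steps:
a(K, n) = 1/(2*n)
9*45 + a(5, -4) = 9*45 + (½)/(-4) = 405 + (½)*(-¼) = 405 - ⅛ = 3239/8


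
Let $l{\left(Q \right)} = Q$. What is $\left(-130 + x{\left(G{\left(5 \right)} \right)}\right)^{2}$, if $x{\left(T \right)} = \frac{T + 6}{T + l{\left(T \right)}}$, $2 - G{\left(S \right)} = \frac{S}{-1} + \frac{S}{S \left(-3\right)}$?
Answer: $\frac{2016400}{121} \approx 16664.0$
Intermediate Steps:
$G{\left(S \right)} = \frac{7}{3} + S$ ($G{\left(S \right)} = 2 - \left(\frac{S}{-1} + \frac{S}{S \left(-3\right)}\right) = 2 - \left(S \left(-1\right) + \frac{S}{\left(-3\right) S}\right) = 2 - \left(- S + S \left(- \frac{1}{3 S}\right)\right) = 2 - \left(- S - \frac{1}{3}\right) = 2 - \left(- \frac{1}{3} - S\right) = 2 + \left(\frac{1}{3} + S\right) = \frac{7}{3} + S$)
$x{\left(T \right)} = \frac{6 + T}{2 T}$ ($x{\left(T \right)} = \frac{T + 6}{T + T} = \frac{6 + T}{2 T}$)
$\left(-130 + x{\left(G{\left(5 \right)} \right)}\right)^{2} = \left(-130 + \frac{6 + \left(\frac{7}{3} + 5\right)}{2 \left(\frac{7}{3} + 5\right)}\right)^{2} = \left(-130 + \frac{6 + \frac{22}{3}}{2 \cdot \frac{22}{3}}\right)^{2} = \left(-130 + \frac{1}{2} \cdot \frac{3}{22} \cdot \frac{40}{3}\right)^{2} = \left(-130 + \frac{10}{11}\right)^{2} = \left(- \frac{1420}{11}\right)^{2} = \frac{2016400}{121}$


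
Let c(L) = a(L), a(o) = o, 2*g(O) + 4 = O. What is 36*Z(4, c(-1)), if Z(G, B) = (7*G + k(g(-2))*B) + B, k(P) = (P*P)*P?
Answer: 1944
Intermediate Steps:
g(O) = -2 + O/2
c(L) = L
k(P) = P³ (k(P) = P²*P = P³)
Z(G, B) = -26*B + 7*G (Z(G, B) = (7*G + (-2 + (½)*(-2))³*B) + B = (7*G + (-2 - 1)³*B) + B = (7*G + (-3)³*B) + B = (7*G - 27*B) + B = (-27*B + 7*G) + B = -26*B + 7*G)
36*Z(4, c(-1)) = 36*(-26*(-1) + 7*4) = 36*(26 + 28) = 36*54 = 1944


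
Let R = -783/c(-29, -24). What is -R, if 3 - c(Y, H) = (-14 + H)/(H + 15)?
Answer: -7047/11 ≈ -640.64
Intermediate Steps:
c(Y, H) = 3 - (-14 + H)/(15 + H) (c(Y, H) = 3 - (-14 + H)/(H + 15) = 3 - (-14 + H)/(15 + H))
R = 7047/11 (R = -783*(15 - 24)/(59 + 2*(-24)) = -783*(-9/(59 - 48)) = -783/((-⅑*11)) = -783/(-11/9) = -783*(-9/11) = 7047/11 ≈ 640.64)
-R = -1*7047/11 = -7047/11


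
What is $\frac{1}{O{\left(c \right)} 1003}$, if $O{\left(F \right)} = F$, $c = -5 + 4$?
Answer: $- \frac{1}{1003} \approx -0.00099701$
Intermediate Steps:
$c = -1$
$\frac{1}{O{\left(c \right)} 1003} = \frac{1}{\left(-1\right) 1003} = \frac{1}{-1003} = - \frac{1}{1003}$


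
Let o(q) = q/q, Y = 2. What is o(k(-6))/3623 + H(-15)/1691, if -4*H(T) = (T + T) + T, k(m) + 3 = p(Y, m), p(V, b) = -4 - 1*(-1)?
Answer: 169799/24505972 ≈ 0.0069289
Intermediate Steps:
p(V, b) = -3 (p(V, b) = -4 + 1 = -3)
k(m) = -6 (k(m) = -3 - 3 = -6)
H(T) = -3*T/4 (H(T) = -((T + T) + T)/4 = -(2*T + T)/4 = -3*T/4)
o(q) = 1
o(k(-6))/3623 + H(-15)/1691 = 1/3623 - 3/4*(-15)/1691 = 1*(1/3623) + (45/4)*(1/1691) = 1/3623 + 45/6764 = 169799/24505972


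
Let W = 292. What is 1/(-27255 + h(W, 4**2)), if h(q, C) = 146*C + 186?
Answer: -1/24733 ≈ -4.0432e-5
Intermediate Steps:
h(q, C) = 186 + 146*C
1/(-27255 + h(W, 4**2)) = 1/(-27255 + (186 + 146*4**2)) = 1/(-27255 + (186 + 146*16)) = 1/(-27255 + (186 + 2336)) = 1/(-27255 + 2522) = 1/(-24733) = -1/24733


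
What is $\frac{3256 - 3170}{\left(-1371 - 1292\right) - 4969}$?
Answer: $- \frac{43}{3816} \approx -0.011268$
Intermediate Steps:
$\frac{3256 - 3170}{\left(-1371 - 1292\right) - 4969} = \frac{86}{-2663 - 4969} = \frac{86}{-7632} = 86 \left(- \frac{1}{7632}\right) = - \frac{43}{3816}$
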